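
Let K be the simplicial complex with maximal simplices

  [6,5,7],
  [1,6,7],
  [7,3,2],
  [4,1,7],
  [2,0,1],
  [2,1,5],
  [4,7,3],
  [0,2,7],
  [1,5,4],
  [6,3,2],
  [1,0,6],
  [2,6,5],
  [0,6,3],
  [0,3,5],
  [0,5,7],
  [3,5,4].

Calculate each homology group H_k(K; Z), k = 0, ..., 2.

H_0 ≅ Z,  H_1 ≅ Z^2,  H_2 ≅ Z.

Order the vertices as 0 < 1 < 2 < 3 < 4 < 5 < 6 < 7. Listing each simplex with vertices in this order, K has dimension 2 with simplices:

  0-simplices (8): [0], [1], [2], [3], [4], [5], [6], [7]
  1-simplices (24): (24 of them)
  2-simplices (16): [0,1,2], [0,1,6], [0,2,7], [0,3,5], [0,3,6], [0,5,7], [1,2,5], [1,4,5], [1,4,7], [1,6,7], [2,3,6], [2,3,7], [2,5,6], [3,4,5], [3,4,7], [5,6,7]

so the chain groups are C_0 ≅ Z^8, C_1 ≅ Z^24, C_2 ≅ Z^16.

The boundary map ∂_1: C_1 → C_0 sends each edge [p,q] (with p < q) to q − p.
The resulting 8×24 matrix has rank 7, and its Smith normal form has invariant factors (1,1,1,1,1,1,1).

Boundary ∂_2: C_2 → C_1 acts by ∂[p,q,r] = [q,r] − [p,r] + [p,q]. For instance
  ∂[1,4,7] = [4,7] − [1,7] + [1,4],
  ∂[5,6,7] = [6,7] − [5,7] + [5,6].
The 24×16 boundary matrix has rank 15 and Smith normal form diag(1,1,1,1,1,1,1,1,1,1,1,1,1,1,1).

Now H_k = ker ∂_k / im ∂_{k+1}, so:

  H_0: rank C_0 − rank ∂_1 = 8 − 7 = 1, and the invariant factors of ∂_1 are all 1, so H_0 ≅ Z.
  H_1: rank ker ∂_1 − rank ∂_2 = (24 − 7) − 15 = 2, and the invariant factors of ∂_2 are all 1, so H_1 ≅ Z^2.
  H_2: rank ker ∂_2 − rank ∂_3 = (16 − 15) − 0 = 1, and there is no ∂_3, so H_2 ≅ Z.

As a check, the Euler characteristic is 8 − 24 + 16 = 0, which agrees with 1 − 2 + 1 = 0.
(K is a triangulation of the torus T^2.)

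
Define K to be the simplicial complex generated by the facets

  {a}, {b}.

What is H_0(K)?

H_0 ≅ Z^2.

We work with the vertex ordering a < b. The simplices of K, each written with vertices in increasing order, are:

  0-simplices (2): a, b

Hence C_0 ≅ Z^2.

From H_k ≅ ker(∂_k) / im(∂_{k+1}) we obtain:

  H_0: rank C_0 − rank ∂_1 = 2 − 0 = 2, and there is no ∂_1, so H_0 ≅ Z^2.

(K is a triangulation of a set of 2 points.)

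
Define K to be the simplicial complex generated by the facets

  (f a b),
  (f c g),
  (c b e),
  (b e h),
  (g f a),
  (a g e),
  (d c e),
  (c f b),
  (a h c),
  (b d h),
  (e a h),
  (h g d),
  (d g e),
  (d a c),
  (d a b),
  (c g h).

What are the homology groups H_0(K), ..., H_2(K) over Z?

Take the total order a < b < c < d < e < f < g < h on the vertex set. Then K (dimension 2) consists of the simplices:

  0-simplices (8): a, b, c, d, e, f, g, h
  1-simplices (24): ab, ac, ad, ae, af, ag, ah, bc, bd, be, bf, bh, cd, ce, cf, cg, ch, de, dg, dh, eg, eh, fg, gh
  2-simplices (16): abd, abf, acd, ach, aeg, aeh, afg, bce, bcf, bdh, beh, cde, cfg, cgh, deg, dgh

giving chain groups C_0 ≅ Z^8, C_1 ≅ Z^24, C_2 ≅ Z^16.

∂_1: C_1 → C_0 maps an edge to its endpoints' difference, ∂[p,q] = q − p.
As a 8×24 matrix over Z this has rank 7, with invariant factors (1,1,1,1,1,1,1).

The boundary map ∂_2: C_2 → C_1 sends each 2-simplex [p,q,r] to [q,r] − [p,r] + [p,q]. For instance
  ∂aeh = eh − ah + ae,
  ∂aeg = eg − ag + ae.
This gives a 24×16 integer matrix of rank 15; reducing to Smith normal form yields diagonal entries (1,1,1,1,1,1,1,1,1,1,1,1,1,1,1).

Now H_k = ker ∂_k / im ∂_{k+1}, so:

  H_0: rank C_0 − rank ∂_1 = 8 − 7 = 1, and the invariant factors of ∂_1 are all 1, so H_0 = Z.
  H_1: rank ker ∂_1 − rank ∂_2 = (24 − 7) − 15 = 2, and the invariant factors of ∂_2 are all 1, so H_1 = Z^2.
  H_2: rank ker ∂_2 − rank ∂_3 = (16 − 15) − 0 = 1, and there is no ∂_3, so H_2 = Z.

(K is a triangulation of the torus T^2.)

H_0 = Z,  H_1 = Z^2,  H_2 = Z.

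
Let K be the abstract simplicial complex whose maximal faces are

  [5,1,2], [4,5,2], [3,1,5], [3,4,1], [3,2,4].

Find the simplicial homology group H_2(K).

H_2 ≅ 0.

We work with the vertex ordering 1 < 2 < 3 < 4 < 5. The simplices of K, each written with vertices in increasing order, are:

  0-simplices (5): [1], [2], [3], [4], [5]
  1-simplices (10): [1,2], [1,3], [1,4], [1,5], [2,3], [2,4], [2,5], [3,4], [3,5], [4,5]
  2-simplices (5): [1,2,5], [1,3,4], [1,3,5], [2,3,4], [2,4,5]

Hence C_0 ≅ Z^5, C_1 ≅ Z^10, C_2 ≅ Z^5.

The boundary map ∂_1: C_1 → C_0 is given by ∂[p,q] = [q] − [p]. For instance
  ∂[4,5] = [5] − [4].
The 5×10 boundary matrix has rank 4 and Smith normal form diag(1,1,1,1).

Boundary ∂_2: C_2 → C_1 maps a triangle to the signed sum of its edges. For instance
  ∂[2,3,4] = [3,4] − [2,4] + [2,3],
  ∂[1,2,5] = [2,5] − [1,5] + [1,2].
As a 10×5 matrix over Z this has rank 5, with invariant factors (1,1,1,1,1).

Reading off H_k = ker ∂_k / im ∂_{k+1}:

  H_2: rank ker ∂_2 − rank ∂_3 = (5 − 5) − 0 = 0, and there is no ∂_3, so H_2 ≅ 0.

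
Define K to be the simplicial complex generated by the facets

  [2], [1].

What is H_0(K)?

H_0 ≅ Z^2.

Order the vertices as 1 < 2. Listing each simplex with vertices in this order, K has dimension 0 with simplices:

  0-simplices (2): [1], [2]

giving chain groups C_0 ≅ Z^2.

Now H_k = ker ∂_k / im ∂_{k+1}, so:

  H_0: rank C_0 − rank ∂_1 = 2 − 0 = 2, and there is no ∂_1, so H_0 = Z^2.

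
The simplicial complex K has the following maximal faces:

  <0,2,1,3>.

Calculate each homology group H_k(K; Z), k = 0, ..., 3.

H_0 ≅ Z,  H_1 = 0,  H_2 = 0,  H_3 = 0.

Order the vertices as 0 < 1 < 2 < 3. Listing each simplex with vertices in this order, K has dimension 3 with simplices:

  0-simplices (4): [0], [1], [2], [3]
  1-simplices (6): [0,1], [0,2], [0,3], [1,2], [1,3], [2,3]
  2-simplices (4): [0,1,2], [0,1,3], [0,2,3], [1,2,3]
  3-simplices (1): [0,1,2,3]

Hence C_0 ≅ Z^4, C_1 ≅ Z^6, C_2 ≅ Z^4, C_3 ≅ Z^1.

∂_1: C_1 → C_0 is given by ∂[p,q] = [q] − [p]. For instance
  ∂[1,3] = [3] − [1].
The 4×6 boundary matrix has rank 3 and Smith normal form diag(1,1,1).

The boundary map ∂_2: C_2 → C_1 maps a triangle to the signed sum of its edges. For instance
  ∂[0,1,2] = [1,2] − [0,2] + [0,1],
  ∂[1,2,3] = [2,3] − [1,3] + [1,2].
The 6×4 boundary matrix has rank 3 and Smith normal form diag(1,1,1).

∂_3: C_3 → C_2 sends each 3-simplex σ to the alternating sum Σ_i (−1)^i (σ with its i-th vertex removed). For instance
  ∂[0,1,2,3] = [1,2,3] − [0,2,3] + [0,1,3] − [0,1,2].
The 4×1 boundary matrix has rank 1 and Smith normal form diag(1).

From H_k ≅ ker(∂_k) / im(∂_{k+1}) we obtain:

  H_0: rank C_0 − rank ∂_1 = 4 − 3 = 1, and the invariant factors of ∂_1 are all 1, so H_0 = Z.
  H_1: rank ker ∂_1 − rank ∂_2 = (6 − 3) − 3 = 0, and the invariant factors of ∂_2 are all 1, so H_1 = 0.
  H_2: rank ker ∂_2 − rank ∂_3 = (4 − 3) − 1 = 0, and the invariant factors of ∂_3 are all 1, so H_2 = 0.
  H_3: rank ker ∂_3 − rank ∂_4 = (1 − 1) − 0 = 0, and there is no ∂_4, so H_3 = 0.

(K is a triangulation of the 3-simplex.)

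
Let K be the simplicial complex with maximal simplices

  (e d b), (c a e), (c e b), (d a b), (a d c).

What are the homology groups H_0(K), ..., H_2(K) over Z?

H_0 = Z,  H_1 = Z,  H_2 = 0.

Fix the vertex order a < b < c < d < e and write every simplex with vertices in increasing order. Then dim K = 2 and the simplices of K are:

  0-simplices (5): a, b, c, d, e
  1-simplices (10): ab, ac, ad, ae, bc, bd, be, cd, ce, de
  2-simplices (5): abd, acd, ace, bce, bde

giving chain groups C_0 ≅ Z^5, C_1 ≅ Z^10, C_2 ≅ Z^5.

∂_1: C_1 → C_0 is given by ∂[p,q] = [q] − [p]. For instance
  ∂ab = b − a.
The resulting 5×10 matrix has rank 4, and its Smith normal form has invariant factors (1,1,1,1).

The boundary map ∂_2: C_2 → C_1 maps a triangle to the signed sum of its edges. For instance
  ∂abd = bd − ad + ab,
  ∂bce = ce − be + bc.
The resulting 10×5 matrix has rank 5, and its Smith normal form has invariant factors (1,1,1,1,1).

Now H_k = ker ∂_k / im ∂_{k+1}, so:

  H_0: rank C_0 − rank ∂_1 = 5 − 4 = 1, and the invariant factors of ∂_1 are all 1, so H_0 ≅ Z.
  H_1: rank ker ∂_1 − rank ∂_2 = (10 − 4) − 5 = 1, and the invariant factors of ∂_2 are all 1, so H_1 ≅ Z.
  H_2: rank ker ∂_2 − rank ∂_3 = (5 − 5) − 0 = 0, and there is no ∂_3, so H_2 ≅ 0.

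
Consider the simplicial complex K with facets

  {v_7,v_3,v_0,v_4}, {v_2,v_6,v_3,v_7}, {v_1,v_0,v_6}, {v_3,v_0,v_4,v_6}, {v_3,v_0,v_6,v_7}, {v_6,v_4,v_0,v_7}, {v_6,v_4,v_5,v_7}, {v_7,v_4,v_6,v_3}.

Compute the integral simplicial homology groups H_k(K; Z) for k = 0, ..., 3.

We work with the vertex ordering v_0 < v_1 < v_2 < v_3 < v_4 < v_5 < v_6 < v_7. The simplices of K, each written with vertices in increasing order, are:

  0-simplices (8): [v_0], [v_1], [v_2], [v_3], [v_4], [v_5], [v_6], [v_7]
  1-simplices (18): (18 of them)
  2-simplices (17): (17 of them)
  3-simplices (7): [v_0,v_3,v_4,v_6], [v_0,v_3,v_4,v_7], [v_0,v_3,v_6,v_7], [v_0,v_4,v_6,v_7], [v_2,v_3,v_6,v_7], [v_3,v_4,v_6,v_7], [v_4,v_5,v_6,v_7]

Hence C_0 ≅ Z^8, C_1 ≅ Z^18, C_2 ≅ Z^17, C_3 ≅ Z^7.

The boundary map ∂_1: C_1 → C_0 is given by ∂[p,q] = [q] − [p]. For instance
  ∂[v_0,v_7] = [v_7] − [v_0].
The resulting 8×18 matrix has rank 7, and its Smith normal form has invariant factors (1,1,1,1,1,1,1).

The boundary map ∂_2: C_2 → C_1 sends each 2-simplex [p,q,r] to [q,r] − [p,r] + [p,q]. For instance
  ∂[v_2,v_6,v_7] = [v_6,v_7] − [v_2,v_7] + [v_2,v_6],
  ∂[v_2,v_3,v_7] = [v_3,v_7] − [v_2,v_7] + [v_2,v_3].
As a 18×17 matrix over Z this has rank 11, with invariant factors (1,1,1,1,1,1,1,1,1,1,1).

The boundary map ∂_3: C_3 → C_2 sends each 3-simplex σ to the alternating sum Σ_i (−1)^i (σ with its i-th vertex removed). For instance
  ∂[v_3,v_4,v_6,v_7] = [v_4,v_6,v_7] − [v_3,v_6,v_7] + [v_3,v_4,v_7] − [v_3,v_4,v_6],
  ∂[v_0,v_4,v_6,v_7] = [v_4,v_6,v_7] − [v_0,v_6,v_7] + [v_0,v_4,v_7] − [v_0,v_4,v_6].
The 17×7 boundary matrix has rank 6 and Smith normal form diag(1,1,1,1,1,1).

Reading off H_k = ker ∂_k / im ∂_{k+1}:

  H_0: rank C_0 − rank ∂_1 = 8 − 7 = 1, and the invariant factors of ∂_1 are all 1, so H_0 ≅ Z.
  H_1: rank ker ∂_1 − rank ∂_2 = (18 − 7) − 11 = 0, and the invariant factors of ∂_2 are all 1, so H_1 ≅ 0.
  H_2: rank ker ∂_2 − rank ∂_3 = (17 − 11) − 6 = 0, and the invariant factors of ∂_3 are all 1, so H_2 ≅ 0.
  H_3: rank ker ∂_3 − rank ∂_4 = (7 − 6) − 0 = 1, and there is no ∂_4, so H_3 ≅ Z.

As a check, the Euler characteristic is 8 − 18 + 17 − 7 = 0, which agrees with 1 − 0 + 0 − 1 = 0.

H_0 ≅ Z,  H_1 = 0,  H_2 = 0,  H_3 ≅ Z.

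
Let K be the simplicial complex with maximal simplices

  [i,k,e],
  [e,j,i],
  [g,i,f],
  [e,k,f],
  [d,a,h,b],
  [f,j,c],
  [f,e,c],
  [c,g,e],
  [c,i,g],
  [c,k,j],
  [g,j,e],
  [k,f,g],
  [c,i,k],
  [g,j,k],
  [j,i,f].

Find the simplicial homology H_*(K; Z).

H_0 = Z^2,  H_1 = Z^2,  H_2 = Z,  H_3 = 0.

Fix the vertex order a < b < c < d < e < f < g < h < i < j < k and write every simplex with vertices in increasing order. Then dim K = 3 and the simplices of K are:

  0-simplices (11): a, b, c, d, e, f, g, h, i, j, k
  1-simplices (27): ab, ad, ah, bd, bh, ce, cf, cg, ci, cj, ck, dh, ef, eg, ei, ej, ek, fg, fi, fj, fk, gi, gj, gk, ij, ik, jk
  2-simplices (18): abd, abh, adh, bdh, cef, ceg, cfj, cgi, cik, cjk, efk, egj, eij, eik, fgi, fgk, fij, gjk
  3-simplices (1): abdh

giving chain groups C_0 ≅ Z^11, C_1 ≅ Z^27, C_2 ≅ Z^18, C_3 ≅ Z^1.

∂_1: C_1 → C_0 is given by ∂[p,q] = [q] − [p].
The 11×27 boundary matrix has rank 9 and Smith normal form diag(1,1,1,1,1,1,1,1,1).

The boundary map ∂_2: C_2 → C_1 sends each 2-simplex [p,q,r] to [q,r] − [p,r] + [p,q]. For instance
  ∂efk = fk − ek + ef,
  ∂fij = ij − fj + fi.
This gives a 27×18 integer matrix of rank 16; reducing to Smith normal form yields diagonal entries (1,1,1,1,1,1,1,1,1,1,1,1,1,1,1,1).

The boundary map ∂_3: C_3 → C_2 sends each 3-simplex σ to the alternating sum Σ_i (−1)^i (σ with its i-th vertex removed). For instance
  ∂abdh = bdh − adh + abh − abd.
The 18×1 boundary matrix has rank 1 and Smith normal form diag(1).

Now H_k = ker ∂_k / im ∂_{k+1}, so:

  H_0: rank C_0 − rank ∂_1 = 11 − 9 = 2, and the invariant factors of ∂_1 are all 1, so H_0 = Z^2.
  H_1: rank ker ∂_1 − rank ∂_2 = (27 − 9) − 16 = 2, and the invariant factors of ∂_2 are all 1, so H_1 = Z^2.
  H_2: rank ker ∂_2 − rank ∂_3 = (18 − 16) − 1 = 1, and the invariant factors of ∂_3 are all 1, so H_2 = Z.
  H_3: rank ker ∂_3 − rank ∂_4 = (1 − 1) − 0 = 0, and there is no ∂_4, so H_3 = 0.

(K is a triangulation of the disjoint union of the torus T^2 and the 3-simplex.)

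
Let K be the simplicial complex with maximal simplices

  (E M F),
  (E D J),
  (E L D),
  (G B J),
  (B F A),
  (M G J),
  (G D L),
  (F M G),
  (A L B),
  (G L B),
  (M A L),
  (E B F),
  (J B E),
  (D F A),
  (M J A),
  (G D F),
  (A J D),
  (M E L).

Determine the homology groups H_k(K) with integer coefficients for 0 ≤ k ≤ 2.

H_0 ≅ Z,  H_1 ≅ Z^2,  H_2 ≅ Z.

We work with the vertex ordering A < B < D < E < F < G < J < L < M. The simplices of K, each written with vertices in increasing order, are:

  0-simplices (9): A, B, D, E, F, G, J, L, M
  1-simplices (27): AB, AD, AF, AJ, AL, AM, BE, BF, BG, BJ, BL, DE, DF, DG, DJ, DL, EF, EJ, EL, EM, FG, FM, GJ, GL, GM, JM, LM
  2-simplices (18): ABF, ABL, ADF, ADJ, AJM, ALM, BEF, BEJ, BGJ, BGL, DEJ, DEL, DFG, DGL, EFM, ELM, FGM, GJM

Hence C_0 ≅ Z^9, C_1 ≅ Z^27, C_2 ≅ Z^18.

The boundary map ∂_1: C_1 → C_0 sends each edge [p,q] (with p < q) to q − p. For instance
  ∂AF = F − A.
The 9×27 boundary matrix has rank 8 and Smith normal form diag(1,1,1,1,1,1,1,1).

∂_2: C_2 → C_1 maps a triangle to the signed sum of its edges. For instance
  ∂ALM = LM − AM + AL,
  ∂BGL = GL − BL + BG.
The 27×18 boundary matrix has rank 17 and Smith normal form diag(1,1,1,1,1,1,1,1,1,1,1,1,1,1,1,1,1).

Now H_k = ker ∂_k / im ∂_{k+1}, so:

  H_0: rank C_0 − rank ∂_1 = 9 − 8 = 1, and the invariant factors of ∂_1 are all 1, so H_0 ≅ Z.
  H_1: rank ker ∂_1 − rank ∂_2 = (27 − 8) − 17 = 2, and the invariant factors of ∂_2 are all 1, so H_1 ≅ Z^2.
  H_2: rank ker ∂_2 − rank ∂_3 = (18 − 17) − 0 = 1, and there is no ∂_3, so H_2 ≅ Z.

(K is a triangulation of the torus T^2.)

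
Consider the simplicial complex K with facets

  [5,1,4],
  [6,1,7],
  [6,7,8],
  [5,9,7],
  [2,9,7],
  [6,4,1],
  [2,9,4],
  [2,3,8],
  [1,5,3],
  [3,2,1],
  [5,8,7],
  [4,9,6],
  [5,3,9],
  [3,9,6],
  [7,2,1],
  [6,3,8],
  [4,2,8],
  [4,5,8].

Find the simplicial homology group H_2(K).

Take the total order 1 < 2 < 3 < 4 < 5 < 6 < 7 < 8 < 9 on the vertex set. Then K (dimension 2) consists of the simplices:

  0-simplices (9): [1], [2], [3], [4], [5], [6], [7], [8], [9]
  1-simplices (27): (27 of them)
  2-simplices (18): [1,2,3], [1,2,7], [1,3,5], [1,4,5], [1,4,6], [1,6,7], [2,3,8], [2,4,8], [2,4,9], [2,7,9], [3,5,9], [3,6,8], [3,6,9], [4,5,8], [4,6,9], [5,7,8], [5,7,9], [6,7,8]

Hence C_0 ≅ Z^9, C_1 ≅ Z^27, C_2 ≅ Z^18.

The boundary map ∂_1: C_1 → C_0 sends each edge [p,q] (with p < q) to q − p. For instance
  ∂[7,8] = [8] − [7].
This gives a 9×27 integer matrix of rank 8; reducing to Smith normal form yields diagonal entries (1,1,1,1,1,1,1,1).

Boundary ∂_2: C_2 → C_1 maps a triangle to the signed sum of its edges. For instance
  ∂[6,7,8] = [7,8] − [6,8] + [6,7],
  ∂[5,7,9] = [7,9] − [5,9] + [5,7].
This gives a 27×18 integer matrix of rank 17; reducing to Smith normal form yields diagonal entries (1,1,1,1,1,1,1,1,1,1,1,1,1,1,1,1,1).

Reading off H_k = ker ∂_k / im ∂_{k+1}:

  H_2: rank ker ∂_2 − rank ∂_3 = (18 − 17) − 0 = 1, and there is no ∂_3, so H_2 = Z.

(K is a triangulation of the torus T^2.)

H_2 ≅ Z.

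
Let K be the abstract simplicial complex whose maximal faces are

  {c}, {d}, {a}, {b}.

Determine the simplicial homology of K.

We work with the vertex ordering a < b < c < d. The simplices of K, each written with vertices in increasing order, are:

  0-simplices (4): a, b, c, d

so the chain groups are C_0 ≅ Z^4.

Computing H_k = (kernel of ∂_k) / (image of ∂_{k+1}):

  H_0: rank C_0 − rank ∂_1 = 4 − 0 = 4, and there is no ∂_1, so H_0 ≅ Z^4.

H_0 = Z^4.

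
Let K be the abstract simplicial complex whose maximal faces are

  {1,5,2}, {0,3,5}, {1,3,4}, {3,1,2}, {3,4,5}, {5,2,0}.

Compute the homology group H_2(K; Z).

H_2 ≅ 0.

Take the total order 0 < 1 < 2 < 3 < 4 < 5 on the vertex set. Then K (dimension 2) consists of the simplices:

  0-simplices (6): [0], [1], [2], [3], [4], [5]
  1-simplices (12): [0,2], [0,3], [0,5], [1,2], [1,3], [1,4], [1,5], [2,3], [2,5], [3,4], [3,5], [4,5]
  2-simplices (6): [0,2,5], [0,3,5], [1,2,3], [1,2,5], [1,3,4], [3,4,5]

giving chain groups C_0 ≅ Z^6, C_1 ≅ Z^12, C_2 ≅ Z^6.

∂_1: C_1 → C_0 is given by ∂[p,q] = [q] − [p]. For instance
  ∂[0,3] = [3] − [0].
The 6×12 boundary matrix has rank 5 and Smith normal form diag(1,1,1,1,1).

Boundary ∂_2: C_2 → C_1 acts by ∂[p,q,r] = [q,r] − [p,r] + [p,q]. For instance
  ∂[1,2,5] = [2,5] − [1,5] + [1,2],
  ∂[0,3,5] = [3,5] − [0,5] + [0,3].
This gives a 12×6 integer matrix of rank 6; reducing to Smith normal form yields diagonal entries (1,1,1,1,1,1).

Computing H_k = (kernel of ∂_k) / (image of ∂_{k+1}):

  H_2: rank ker ∂_2 − rank ∂_3 = (6 − 6) − 0 = 0, and there is no ∂_3, so H_2 ≅ 0.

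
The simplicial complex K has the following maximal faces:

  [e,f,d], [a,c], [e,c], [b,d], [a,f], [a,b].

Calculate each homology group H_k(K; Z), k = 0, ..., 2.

Fix the vertex order a < b < c < d < e < f and write every simplex with vertices in increasing order. Then dim K = 2 and the simplices of K are:

  0-simplices (6): a, b, c, d, e, f
  1-simplices (8): ab, ac, af, bd, ce, de, df, ef
  2-simplices (1): def

so the chain groups are C_0 ≅ Z^6, C_1 ≅ Z^8, C_2 ≅ Z^1.

The boundary map ∂_1: C_1 → C_0 maps an edge to its endpoints' difference, ∂[p,q] = q − p. For instance
  ∂ef = f − e.
As a 6×8 matrix over Z this has rank 5, with invariant factors (1,1,1,1,1).

The boundary map ∂_2: C_2 → C_1 acts by ∂[p,q,r] = [q,r] − [p,r] + [p,q]. For instance
  ∂def = ef − df + de.
As a 8×1 matrix over Z this has rank 1, with invariant factors (1).

Now H_k = ker ∂_k / im ∂_{k+1}, so:

  H_0: rank C_0 − rank ∂_1 = 6 − 5 = 1, and the invariant factors of ∂_1 are all 1, so H_0 ≅ Z.
  H_1: rank ker ∂_1 − rank ∂_2 = (8 − 5) − 1 = 2, and the invariant factors of ∂_2 are all 1, so H_1 ≅ Z^2.
  H_2: rank ker ∂_2 − rank ∂_3 = (1 − 1) − 0 = 0, and there is no ∂_3, so H_2 ≅ 0.

As a check, the Euler characteristic is 6 − 8 + 1 = -1, which agrees with 1 − 2 + 0 = -1.

H_0 ≅ Z,  H_1 ≅ Z^2,  H_2 = 0.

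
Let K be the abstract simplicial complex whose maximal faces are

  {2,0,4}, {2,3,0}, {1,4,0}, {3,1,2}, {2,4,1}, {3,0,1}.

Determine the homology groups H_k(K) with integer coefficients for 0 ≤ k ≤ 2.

H_0 ≅ Z,  H_1 = 0,  H_2 ≅ Z.

Take the total order 0 < 1 < 2 < 3 < 4 on the vertex set. Then K (dimension 2) consists of the simplices:

  0-simplices (5): [0], [1], [2], [3], [4]
  1-simplices (9): [0,1], [0,2], [0,3], [0,4], [1,2], [1,3], [1,4], [2,3], [2,4]
  2-simplices (6): [0,1,3], [0,1,4], [0,2,3], [0,2,4], [1,2,3], [1,2,4]

so the chain groups are C_0 ≅ Z^5, C_1 ≅ Z^9, C_2 ≅ Z^6.

Boundary ∂_1: C_1 → C_0 is given by ∂[p,q] = [q] − [p]. For instance
  ∂[2,3] = [3] − [2].
This gives a 5×9 integer matrix of rank 4; reducing to Smith normal form yields diagonal entries (1,1,1,1).

∂_2: C_2 → C_1 acts by ∂[p,q,r] = [q,r] − [p,r] + [p,q]. For instance
  ∂[0,1,4] = [1,4] − [0,4] + [0,1],
  ∂[0,1,3] = [1,3] − [0,3] + [0,1].
The 9×6 boundary matrix has rank 5 and Smith normal form diag(1,1,1,1,1).

From H_k ≅ ker(∂_k) / im(∂_{k+1}) we obtain:

  H_0: rank C_0 − rank ∂_1 = 5 − 4 = 1, and the invariant factors of ∂_1 are all 1, so H_0 ≅ Z.
  H_1: rank ker ∂_1 − rank ∂_2 = (9 − 4) − 5 = 0, and the invariant factors of ∂_2 are all 1, so H_1 ≅ 0.
  H_2: rank ker ∂_2 − rank ∂_3 = (6 − 5) − 0 = 1, and there is no ∂_3, so H_2 ≅ Z.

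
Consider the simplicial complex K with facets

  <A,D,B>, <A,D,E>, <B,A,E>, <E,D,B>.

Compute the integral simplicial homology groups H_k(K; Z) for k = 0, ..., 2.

We work with the vertex ordering A < B < D < E. The simplices of K, each written with vertices in increasing order, are:

  0-simplices (4): A, B, D, E
  1-simplices (6): AB, AD, AE, BD, BE, DE
  2-simplices (4): ABD, ABE, ADE, BDE

so the chain groups are C_0 ≅ Z^4, C_1 ≅ Z^6, C_2 ≅ Z^4.

Boundary ∂_1: C_1 → C_0 maps an edge to its endpoints' difference, ∂[p,q] = q − p. For instance
  ∂AD = D − A.
This gives a 4×6 integer matrix of rank 3; reducing to Smith normal form yields diagonal entries (1,1,1).

∂_2: C_2 → C_1 maps a triangle to the signed sum of its edges. For instance
  ∂BDE = DE − BE + BD,
  ∂ABD = BD − AD + AB.
The resulting 6×4 matrix has rank 3, and its Smith normal form has invariant factors (1,1,1).

Now H_k = ker ∂_k / im ∂_{k+1}, so:

  H_0: rank C_0 − rank ∂_1 = 4 − 3 = 1, and the invariant factors of ∂_1 are all 1, so H_0 = Z.
  H_1: rank ker ∂_1 − rank ∂_2 = (6 − 3) − 3 = 0, and the invariant factors of ∂_2 are all 1, so H_1 = 0.
  H_2: rank ker ∂_2 − rank ∂_3 = (4 − 3) − 0 = 1, and there is no ∂_3, so H_2 = Z.

H_0 = Z,  H_1 = 0,  H_2 = Z.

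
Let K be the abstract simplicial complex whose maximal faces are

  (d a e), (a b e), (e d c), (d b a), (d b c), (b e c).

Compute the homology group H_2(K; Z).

H_2 ≅ Z.

We work with the vertex ordering a < b < c < d < e. The simplices of K, each written with vertices in increasing order, are:

  0-simplices (5): a, b, c, d, e
  1-simplices (9): ab, ad, ae, bc, bd, be, cd, ce, de
  2-simplices (6): abd, abe, ade, bcd, bce, cde

giving chain groups C_0 ≅ Z^5, C_1 ≅ Z^9, C_2 ≅ Z^6.

The boundary map ∂_1: C_1 → C_0 sends each edge [p,q] (with p < q) to q − p. For instance
  ∂be = e − b.
As a 5×9 matrix over Z this has rank 4, with invariant factors (1,1,1,1).

The boundary map ∂_2: C_2 → C_1 sends each 2-simplex [p,q,r] to [q,r] − [p,r] + [p,q]. For instance
  ∂bce = ce − be + bc,
  ∂ade = de − ae + ad.
The resulting 9×6 matrix has rank 5, and its Smith normal form has invariant factors (1,1,1,1,1).

From H_k ≅ ker(∂_k) / im(∂_{k+1}) we obtain:

  H_2: rank ker ∂_2 − rank ∂_3 = (6 − 5) − 0 = 1, and there is no ∂_3, so H_2 = Z.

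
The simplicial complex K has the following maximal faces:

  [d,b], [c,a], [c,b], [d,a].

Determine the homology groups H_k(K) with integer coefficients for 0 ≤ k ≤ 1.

Fix the vertex order a < b < c < d and write every simplex with vertices in increasing order. Then dim K = 1 and the simplices of K are:

  0-simplices (4): a, b, c, d
  1-simplices (4): ac, ad, bc, bd

so the chain groups are C_0 ≅ Z^4, C_1 ≅ Z^4.

The boundary map ∂_1: C_1 → C_0 sends each edge [p,q] (with p < q) to q − p. For instance
  ∂bc = c − b.
This gives a 4×4 integer matrix of rank 3; reducing to Smith normal form yields diagonal entries (1,1,1).

Reading off H_k = ker ∂_k / im ∂_{k+1}:

  H_0: rank C_0 − rank ∂_1 = 4 − 3 = 1, and the invariant factors of ∂_1 are all 1, so H_0 ≅ Z.
  H_1: rank ker ∂_1 − rank ∂_2 = (4 − 3) − 0 = 1, and there is no ∂_2, so H_1 ≅ Z.

H_0 = Z,  H_1 = Z.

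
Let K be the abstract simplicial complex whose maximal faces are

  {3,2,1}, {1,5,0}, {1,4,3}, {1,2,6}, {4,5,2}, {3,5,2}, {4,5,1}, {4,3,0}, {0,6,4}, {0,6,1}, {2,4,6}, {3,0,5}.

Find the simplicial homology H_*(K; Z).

K has 7 vertices, 18 edges, 12 triangles.
rank ∂_0 = 0, rank ∂_1 = 6 ⇒ b_0 = 7 − 0 − 6 = 1; all invariant factors of ∂_1 are 1 so no torsion. So H_0 = Z.
rank ∂_1 = 6, rank ∂_2 = 12 ⇒ b_1 = 18 − 6 − 12 = 0; ∂_2 has invariant factor(s) [2] giving torsion. So H_1 = Z/2.
rank ∂_2 = 12, rank ∂_3 = 0 ⇒ b_2 = 12 − 12 − 0 = 0. So H_2 = 0.

H_0 ≅ Z,  H_1 ≅ Z/2,  H_2 = 0.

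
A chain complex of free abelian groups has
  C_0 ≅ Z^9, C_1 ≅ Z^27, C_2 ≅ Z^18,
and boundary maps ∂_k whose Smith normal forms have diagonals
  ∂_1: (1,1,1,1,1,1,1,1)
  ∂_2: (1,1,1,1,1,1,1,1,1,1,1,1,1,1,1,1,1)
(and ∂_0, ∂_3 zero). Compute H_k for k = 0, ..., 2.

H_0 ≅ Z,  H_1 ≅ Z^2,  H_2 ≅ Z.

H_0: b_0 = 9 − 0 − 8 = 1; torsion from ∂_1 factors > 1: none. So H_0 ≅ Z.
H_1: b_1 = 27 − 8 − 17 = 2; torsion from ∂_2 factors > 1: none. So H_1 ≅ Z^2.
H_2: b_2 = 18 − 17 − 0 = 1; torsion from ∂_3 factors > 1: none. So H_2 ≅ Z.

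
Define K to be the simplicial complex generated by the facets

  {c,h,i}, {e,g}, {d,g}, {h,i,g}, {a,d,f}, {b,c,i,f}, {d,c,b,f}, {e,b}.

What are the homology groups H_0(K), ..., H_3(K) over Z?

H_0 = Z,  H_1 = Z^2,  H_2 = 0,  H_3 = 0.

K has 9 vertices, 18 edges, 10 triangles, 2 3-simplices.
rank ∂_0 = 0, rank ∂_1 = 8 ⇒ b_0 = 9 − 0 − 8 = 1; all invariant factors of ∂_1 are 1 so no torsion. So H_0 = Z.
rank ∂_1 = 8, rank ∂_2 = 8 ⇒ b_1 = 18 − 8 − 8 = 2; all invariant factors of ∂_2 are 1 so no torsion. So H_1 = Z^2.
rank ∂_2 = 8, rank ∂_3 = 2 ⇒ b_2 = 10 − 8 − 2 = 0; all invariant factors of ∂_3 are 1 so no torsion. So H_2 = 0.
rank ∂_3 = 2, rank ∂_4 = 0 ⇒ b_3 = 2 − 2 − 0 = 0. So H_3 = 0.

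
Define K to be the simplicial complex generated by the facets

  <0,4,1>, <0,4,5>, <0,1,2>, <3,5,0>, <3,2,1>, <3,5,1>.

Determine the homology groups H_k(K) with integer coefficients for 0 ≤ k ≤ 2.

We work with the vertex ordering 0 < 1 < 2 < 3 < 4 < 5. The simplices of K, each written with vertices in increasing order, are:

  0-simplices (6): [0], [1], [2], [3], [4], [5]
  1-simplices (12): [0,1], [0,2], [0,3], [0,4], [0,5], [1,2], [1,3], [1,4], [1,5], [2,3], [3,5], [4,5]
  2-simplices (6): [0,1,2], [0,1,4], [0,3,5], [0,4,5], [1,2,3], [1,3,5]

Hence C_0 ≅ Z^6, C_1 ≅ Z^12, C_2 ≅ Z^6.

∂_1: C_1 → C_0 sends each edge [p,q] (with p < q) to q − p. For instance
  ∂[1,2] = [2] − [1].
As a 6×12 matrix over Z this has rank 5, with invariant factors (1,1,1,1,1).

The boundary map ∂_2: C_2 → C_1 maps a triangle to the signed sum of its edges. For instance
  ∂[0,1,2] = [1,2] − [0,2] + [0,1],
  ∂[0,1,4] = [1,4] − [0,4] + [0,1].
This gives a 12×6 integer matrix of rank 6; reducing to Smith normal form yields diagonal entries (1,1,1,1,1,1).

Computing H_k = (kernel of ∂_k) / (image of ∂_{k+1}):

  H_0: rank C_0 − rank ∂_1 = 6 − 5 = 1, and the invariant factors of ∂_1 are all 1, so H_0 ≅ Z.
  H_1: rank ker ∂_1 − rank ∂_2 = (12 − 5) − 6 = 1, and the invariant factors of ∂_2 are all 1, so H_1 ≅ Z.
  H_2: rank ker ∂_2 − rank ∂_3 = (6 − 6) − 0 = 0, and there is no ∂_3, so H_2 ≅ 0.

H_0 = Z,  H_1 = Z,  H_2 = 0.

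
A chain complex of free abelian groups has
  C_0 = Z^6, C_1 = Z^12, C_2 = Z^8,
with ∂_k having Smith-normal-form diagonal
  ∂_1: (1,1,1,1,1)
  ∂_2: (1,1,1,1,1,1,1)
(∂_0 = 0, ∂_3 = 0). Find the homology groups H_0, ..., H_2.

H_0 ≅ Z,  H_1 = 0,  H_2 ≅ Z.

H_0: b_0 = 6 − 0 − 5 = 1; torsion from ∂_1 factors > 1: none. So H_0 ≅ Z.
H_1: b_1 = 12 − 5 − 7 = 0; torsion from ∂_2 factors > 1: none. So H_1 ≅ 0.
H_2: b_2 = 8 − 7 − 0 = 1; torsion from ∂_3 factors > 1: none. So H_2 ≅ Z.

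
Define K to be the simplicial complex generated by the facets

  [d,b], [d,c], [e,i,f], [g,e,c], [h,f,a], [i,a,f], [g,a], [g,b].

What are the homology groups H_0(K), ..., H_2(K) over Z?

H_0 ≅ Z,  H_1 ≅ Z^2,  H_2 = 0.

Take the total order a < b < c < d < e < f < g < h < i on the vertex set. Then K (dimension 2) consists of the simplices:

  0-simplices (9): a, b, c, d, e, f, g, h, i
  1-simplices (14): af, ag, ah, ai, bd, bg, cd, ce, cg, ef, eg, ei, fh, fi
  2-simplices (4): afh, afi, ceg, efi

giving chain groups C_0 ≅ Z^9, C_1 ≅ Z^14, C_2 ≅ Z^4.

Boundary ∂_1: C_1 → C_0 sends each edge [p,q] (with p < q) to q − p.
The 9×14 boundary matrix has rank 8 and Smith normal form diag(1,1,1,1,1,1,1,1).

∂_2: C_2 → C_1 maps a triangle to the signed sum of its edges. For instance
  ∂efi = fi − ei + ef,
  ∂ceg = eg − cg + ce.
The resulting 14×4 matrix has rank 4, and its Smith normal form has invariant factors (1,1,1,1).

From H_k ≅ ker(∂_k) / im(∂_{k+1}) we obtain:

  H_0: rank C_0 − rank ∂_1 = 9 − 8 = 1, and the invariant factors of ∂_1 are all 1, so H_0 ≅ Z.
  H_1: rank ker ∂_1 − rank ∂_2 = (14 − 8) − 4 = 2, and the invariant factors of ∂_2 are all 1, so H_1 ≅ Z^2.
  H_2: rank ker ∂_2 − rank ∂_3 = (4 − 4) − 0 = 0, and there is no ∂_3, so H_2 ≅ 0.

As a check, the Euler characteristic is 9 − 14 + 4 = -1, which agrees with 1 − 2 + 0 = -1.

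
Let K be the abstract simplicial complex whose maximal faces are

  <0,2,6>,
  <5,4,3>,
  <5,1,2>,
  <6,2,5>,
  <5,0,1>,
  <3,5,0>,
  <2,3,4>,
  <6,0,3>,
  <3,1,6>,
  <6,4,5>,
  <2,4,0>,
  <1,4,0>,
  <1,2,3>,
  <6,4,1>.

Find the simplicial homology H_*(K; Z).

We work with the vertex ordering 0 < 1 < 2 < 3 < 4 < 5 < 6. The simplices of K, each written with vertices in increasing order, are:

  0-simplices (7): [0], [1], [2], [3], [4], [5], [6]
  1-simplices (21): [0,1], [0,2], [0,3], [0,4], [0,5], [0,6], [1,2], [1,3], [1,4], [1,5], [1,6], [2,3], [2,4], [2,5], [2,6], [3,4], [3,5], [3,6], [4,5], [4,6], [5,6]
  2-simplices (14): [0,1,4], [0,1,5], [0,2,4], [0,2,6], [0,3,5], [0,3,6], [1,2,3], [1,2,5], [1,3,6], [1,4,6], [2,3,4], [2,5,6], [3,4,5], [4,5,6]

giving chain groups C_0 ≅ Z^7, C_1 ≅ Z^21, C_2 ≅ Z^14.

∂_1: C_1 → C_0 sends each edge [p,q] (with p < q) to q − p.
This gives a 7×21 integer matrix of rank 6; reducing to Smith normal form yields diagonal entries (1,1,1,1,1,1).

The boundary map ∂_2: C_2 → C_1 maps a triangle to the signed sum of its edges. For instance
  ∂[1,3,6] = [3,6] − [1,6] + [1,3],
  ∂[0,2,6] = [2,6] − [0,6] + [0,2].
As a 21×14 matrix over Z this has rank 13, with invariant factors (1,1,1,1,1,1,1,1,1,1,1,1,1).

From H_k ≅ ker(∂_k) / im(∂_{k+1}) we obtain:

  H_0: rank C_0 − rank ∂_1 = 7 − 6 = 1, and the invariant factors of ∂_1 are all 1, so H_0 ≅ Z.
  H_1: rank ker ∂_1 − rank ∂_2 = (21 − 6) − 13 = 2, and the invariant factors of ∂_2 are all 1, so H_1 ≅ Z^2.
  H_2: rank ker ∂_2 − rank ∂_3 = (14 − 13) − 0 = 1, and there is no ∂_3, so H_2 ≅ Z.

H_0 = Z,  H_1 = Z^2,  H_2 = Z.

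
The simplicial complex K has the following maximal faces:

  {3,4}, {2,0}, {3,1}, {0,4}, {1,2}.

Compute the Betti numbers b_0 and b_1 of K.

b_0 = 1, b_1 = 1.

Take the total order 0 < 1 < 2 < 3 < 4 on the vertex set. Then K (dimension 1) consists of the simplices:

  0-simplices (5): [0], [1], [2], [3], [4]
  1-simplices (5): [0,2], [0,4], [1,2], [1,3], [3,4]

giving chain groups C_0 ≅ Z^5, C_1 ≅ Z^5.

The boundary map ∂_1: C_1 → C_0 is given by ∂[p,q] = [q] − [p]. For instance
  ∂[1,3] = [3] − [1].
As a 5×5 matrix over Z this has rank 4, with invariant factors (1,1,1,1).

From H_k ≅ ker(∂_k) / im(∂_{k+1}) we obtain:

  H_0: rank C_0 − rank ∂_1 = 5 − 4 = 1, and the invariant factors of ∂_1 are all 1, so H_0 ≅ Z.
  H_1: rank ker ∂_1 − rank ∂_2 = (5 − 4) − 0 = 1, and there is no ∂_2, so H_1 ≅ Z.

Hence the Betti numbers are b_0 = 1, b_1 = 1.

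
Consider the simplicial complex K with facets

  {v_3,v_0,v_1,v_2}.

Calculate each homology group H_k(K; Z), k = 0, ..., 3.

K has 4 vertices, 6 edges, 4 triangles, 1 3-simplex.
rank ∂_0 = 0, rank ∂_1 = 3 ⇒ b_0 = 4 − 0 − 3 = 1; all invariant factors of ∂_1 are 1 so no torsion. So H_0 = Z.
rank ∂_1 = 3, rank ∂_2 = 3 ⇒ b_1 = 6 − 3 − 3 = 0; all invariant factors of ∂_2 are 1 so no torsion. So H_1 = 0.
rank ∂_2 = 3, rank ∂_3 = 1 ⇒ b_2 = 4 − 3 − 1 = 0; all invariant factors of ∂_3 are 1 so no torsion. So H_2 = 0.
rank ∂_3 = 1, rank ∂_4 = 0 ⇒ b_3 = 1 − 1 − 0 = 0. So H_3 = 0.

H_0 ≅ Z,  H_1 = 0,  H_2 = 0,  H_3 = 0.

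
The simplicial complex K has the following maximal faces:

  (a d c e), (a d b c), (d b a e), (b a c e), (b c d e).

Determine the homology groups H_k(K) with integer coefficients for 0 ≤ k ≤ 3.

Order the vertices as a < b < c < d < e. Listing each simplex with vertices in this order, K has dimension 3 with simplices:

  0-simplices (5): a, b, c, d, e
  1-simplices (10): ab, ac, ad, ae, bc, bd, be, cd, ce, de
  2-simplices (10): abc, abd, abe, acd, ace, ade, bcd, bce, bde, cde
  3-simplices (5): abcd, abce, abde, acde, bcde

giving chain groups C_0 ≅ Z^5, C_1 ≅ Z^10, C_2 ≅ Z^10, C_3 ≅ Z^5.

The boundary map ∂_1: C_1 → C_0 is given by ∂[p,q] = [q] − [p]. For instance
  ∂de = e − d.
The resulting 5×10 matrix has rank 4, and its Smith normal form has invariant factors (1,1,1,1).

The boundary map ∂_2: C_2 → C_1 acts by ∂[p,q,r] = [q,r] − [p,r] + [p,q]. For instance
  ∂abd = bd − ad + ab,
  ∂acd = cd − ad + ac.
The resulting 10×10 matrix has rank 6, and its Smith normal form has invariant factors (1,1,1,1,1,1).

The boundary map ∂_3: C_3 → C_2 sends each 3-simplex σ to the alternating sum Σ_i (−1)^i (σ with its i-th vertex removed). For instance
  ∂abde = bde − ade + abe − abd,
  ∂acde = cde − ade + ace − acd.
The resulting 10×5 matrix has rank 4, and its Smith normal form has invariant factors (1,1,1,1).

Computing H_k = (kernel of ∂_k) / (image of ∂_{k+1}):

  H_0: rank C_0 − rank ∂_1 = 5 − 4 = 1, and the invariant factors of ∂_1 are all 1, so H_0 = Z.
  H_1: rank ker ∂_1 − rank ∂_2 = (10 − 4) − 6 = 0, and the invariant factors of ∂_2 are all 1, so H_1 = 0.
  H_2: rank ker ∂_2 − rank ∂_3 = (10 − 6) − 4 = 0, and the invariant factors of ∂_3 are all 1, so H_2 = 0.
  H_3: rank ker ∂_3 − rank ∂_4 = (5 − 4) − 0 = 1, and there is no ∂_4, so H_3 = Z.

(K is a triangulation of the 3-sphere S^3.)

H_0 = Z,  H_1 = 0,  H_2 = 0,  H_3 = Z.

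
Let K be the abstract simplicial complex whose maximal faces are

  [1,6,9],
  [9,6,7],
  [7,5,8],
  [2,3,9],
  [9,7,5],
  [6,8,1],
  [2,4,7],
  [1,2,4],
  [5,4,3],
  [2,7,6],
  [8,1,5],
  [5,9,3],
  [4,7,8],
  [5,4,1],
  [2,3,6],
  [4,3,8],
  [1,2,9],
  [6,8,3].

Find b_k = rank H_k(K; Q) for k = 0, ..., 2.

b_0 = 1, b_1 = 1, b_2 = 0.

We work with the vertex ordering 1 < 2 < 3 < 4 < 5 < 6 < 7 < 8 < 9. The simplices of K, each written with vertices in increasing order, are:

  0-simplices (9): [1], [2], [3], [4], [5], [6], [7], [8], [9]
  1-simplices (27): (27 of them)
  2-simplices (18): [1,2,4], [1,2,9], [1,4,5], [1,5,8], [1,6,8], [1,6,9], [2,3,6], [2,3,9], [2,4,7], [2,6,7], [3,4,5], [3,4,8], [3,5,9], [3,6,8], [4,7,8], [5,7,8], [5,7,9], [6,7,9]

Hence C_0 ≅ Z^9, C_1 ≅ Z^27, C_2 ≅ Z^18.

Boundary ∂_1: C_1 → C_0 is given by ∂[p,q] = [q] − [p].
The resulting 9×27 matrix has rank 8, and its Smith normal form has invariant factors (1,1,1,1,1,1,1,1).

∂_2: C_2 → C_1 maps a triangle to the signed sum of its edges. For instance
  ∂[5,7,9] = [7,9] − [5,9] + [5,7],
  ∂[3,6,8] = [6,8] − [3,8] + [3,6].
The resulting 27×18 matrix has rank 18, and its Smith normal form has invariant factors (1,1,1,1,1,1,1,1,1,1,1,1,1,1,1,1,1,2).

Reading off H_k = ker ∂_k / im ∂_{k+1}:

  H_0: rank C_0 − rank ∂_1 = 9 − 8 = 1, and the invariant factors of ∂_1 are all 1, so H_0 = Z.
  H_1: rank ker ∂_1 − rank ∂_2 = (27 − 8) − 18 = 1, and ∂_2 has invariant factor 2 > 1, so H_1 = Z ⊕ Z_2.
  H_2: rank ker ∂_2 − rank ∂_3 = (18 − 18) − 0 = 0, and there is no ∂_3, so H_2 = 0.

Hence the Betti numbers are b_0 = 1, b_1 = 1, b_2 = 0.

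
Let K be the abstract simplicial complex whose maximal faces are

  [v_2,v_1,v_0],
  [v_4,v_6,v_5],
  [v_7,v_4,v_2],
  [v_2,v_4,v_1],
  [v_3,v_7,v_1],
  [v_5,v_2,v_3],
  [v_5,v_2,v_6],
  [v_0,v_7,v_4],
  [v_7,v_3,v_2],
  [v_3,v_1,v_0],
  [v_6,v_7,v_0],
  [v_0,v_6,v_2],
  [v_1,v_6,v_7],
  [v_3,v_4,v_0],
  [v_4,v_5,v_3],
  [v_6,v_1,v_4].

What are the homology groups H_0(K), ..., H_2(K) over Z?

Fix the vertex order v_0 < v_1 < v_2 < v_3 < v_4 < v_5 < v_6 < v_7 and write every simplex with vertices in increasing order. Then dim K = 2 and the simplices of K are:

  0-simplices (8): [v_0], [v_1], [v_2], [v_3], [v_4], [v_5], [v_6], [v_7]
  1-simplices (24): (24 of them)
  2-simplices (16): (16 of them)

Hence C_0 ≅ Z^8, C_1 ≅ Z^24, C_2 ≅ Z^16.

The boundary map ∂_1: C_1 → C_0 sends each edge [p,q] (with p < q) to q − p. For instance
  ∂[v_0,v_4] = [v_4] − [v_0].
The resulting 8×24 matrix has rank 7, and its Smith normal form has invariant factors (1,1,1,1,1,1,1).

The boundary map ∂_2: C_2 → C_1 sends each 2-simplex [p,q,r] to [q,r] − [p,r] + [p,q]. For instance
  ∂[v_1,v_2,v_4] = [v_2,v_4] − [v_1,v_4] + [v_1,v_2],
  ∂[v_4,v_5,v_6] = [v_5,v_6] − [v_4,v_6] + [v_4,v_5].
The 24×16 boundary matrix has rank 15 and Smith normal form diag(1,1,1,1,1,1,1,1,1,1,1,1,1,1,1).

Now H_k = ker ∂_k / im ∂_{k+1}, so:

  H_0: rank C_0 − rank ∂_1 = 8 − 7 = 1, and the invariant factors of ∂_1 are all 1, so H_0 ≅ Z.
  H_1: rank ker ∂_1 − rank ∂_2 = (24 − 7) − 15 = 2, and the invariant factors of ∂_2 are all 1, so H_1 ≅ Z^2.
  H_2: rank ker ∂_2 − rank ∂_3 = (16 − 15) − 0 = 1, and there is no ∂_3, so H_2 ≅ Z.

H_0 = Z,  H_1 = Z^2,  H_2 = Z.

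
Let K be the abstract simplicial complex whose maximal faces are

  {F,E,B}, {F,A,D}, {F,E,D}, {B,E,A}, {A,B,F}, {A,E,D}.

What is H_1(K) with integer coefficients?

H_1 = 0.

Fix the vertex order A < B < D < E < F and write every simplex with vertices in increasing order. Then dim K = 2 and the simplices of K are:

  0-simplices (5): A, B, D, E, F
  1-simplices (9): AB, AD, AE, AF, BE, BF, DE, DF, EF
  2-simplices (6): ABE, ABF, ADE, ADF, BEF, DEF

Hence C_0 ≅ Z^5, C_1 ≅ Z^9, C_2 ≅ Z^6.

The boundary map ∂_1: C_1 → C_0 sends each edge [p,q] (with p < q) to q − p.
As a 5×9 matrix over Z this has rank 4, with invariant factors (1,1,1,1).

∂_2: C_2 → C_1 maps a triangle to the signed sum of its edges. For instance
  ∂ABE = BE − AE + AB,
  ∂ADE = DE − AE + AD.
The resulting 9×6 matrix has rank 5, and its Smith normal form has invariant factors (1,1,1,1,1).

Now H_k = ker ∂_k / im ∂_{k+1}, so:

  H_1: rank ker ∂_1 − rank ∂_2 = (9 − 4) − 5 = 0, and the invariant factors of ∂_2 are all 1, so H_1 ≅ 0.

(K is a triangulation of the 2-sphere S^2.)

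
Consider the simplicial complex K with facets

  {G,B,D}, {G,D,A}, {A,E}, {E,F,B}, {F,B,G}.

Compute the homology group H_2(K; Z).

Order the vertices as A < B < D < E < F < G. Listing each simplex with vertices in this order, K has dimension 2 with simplices:

  0-simplices (6): A, B, D, E, F, G
  1-simplices (10): AD, AE, AG, BD, BE, BF, BG, DG, EF, FG
  2-simplices (4): ADG, BDG, BEF, BFG

giving chain groups C_0 ≅ Z^6, C_1 ≅ Z^10, C_2 ≅ Z^4.

∂_1: C_1 → C_0 sends each edge [p,q] (with p < q) to q − p. For instance
  ∂AD = D − A.
As a 6×10 matrix over Z this has rank 5, with invariant factors (1,1,1,1,1).

The boundary map ∂_2: C_2 → C_1 sends each 2-simplex [p,q,r] to [q,r] − [p,r] + [p,q]. For instance
  ∂BEF = EF − BF + BE,
  ∂BDG = DG − BG + BD.
The resulting 10×4 matrix has rank 4, and its Smith normal form has invariant factors (1,1,1,1).

From H_k ≅ ker(∂_k) / im(∂_{k+1}) we obtain:

  H_2: rank ker ∂_2 − rank ∂_3 = (4 − 4) − 0 = 0, and there is no ∂_3, so H_2 ≅ 0.

H_2 ≅ 0.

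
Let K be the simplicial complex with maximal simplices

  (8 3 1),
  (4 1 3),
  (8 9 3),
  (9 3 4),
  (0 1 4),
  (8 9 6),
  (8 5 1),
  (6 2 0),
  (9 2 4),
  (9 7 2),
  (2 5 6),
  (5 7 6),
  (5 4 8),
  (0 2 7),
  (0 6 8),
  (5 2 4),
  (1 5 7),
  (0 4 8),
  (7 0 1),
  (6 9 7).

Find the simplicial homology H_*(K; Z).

H_0 ≅ Z,  H_1 ≅ Z ⊕ Z/2,  H_2 = 0.

We work with the vertex ordering 0 < 1 < 2 < 3 < 4 < 5 < 6 < 7 < 8 < 9. The simplices of K, each written with vertices in increasing order, are:

  0-simplices (10): [0], [1], [2], [3], [4], [5], [6], [7], [8], [9]
  1-simplices (30): (30 of them)
  2-simplices (20): (20 of them)

giving chain groups C_0 ≅ Z^10, C_1 ≅ Z^30, C_2 ≅ Z^20.

The boundary map ∂_1: C_1 → C_0 is given by ∂[p,q] = [q] − [p].
The resulting 10×30 matrix has rank 9, and its Smith normal form has invariant factors (1,1,1,1,1,1,1,1,1).

Boundary ∂_2: C_2 → C_1 maps a triangle to the signed sum of its edges. For instance
  ∂[1,5,8] = [5,8] − [1,8] + [1,5],
  ∂[4,5,8] = [5,8] − [4,8] + [4,5].
The resulting 30×20 matrix has rank 20, and its Smith normal form has invariant factors (1,1,1,1,1,1,1,1,1,1,1,1,1,1,1,1,1,1,1,2).

Now H_k = ker ∂_k / im ∂_{k+1}, so:

  H_0: rank C_0 − rank ∂_1 = 10 − 9 = 1, and the invariant factors of ∂_1 are all 1, so H_0 = Z.
  H_1: rank ker ∂_1 − rank ∂_2 = (30 − 9) − 20 = 1, and ∂_2 has invariant factor 2 > 1, so H_1 = Z ⊕ Z/2.
  H_2: rank ker ∂_2 − rank ∂_3 = (20 − 20) − 0 = 0, and there is no ∂_3, so H_2 = 0.

As a check, the Euler characteristic is 10 − 30 + 20 = 0, which agrees with 1 − 1 + 0 = 0.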